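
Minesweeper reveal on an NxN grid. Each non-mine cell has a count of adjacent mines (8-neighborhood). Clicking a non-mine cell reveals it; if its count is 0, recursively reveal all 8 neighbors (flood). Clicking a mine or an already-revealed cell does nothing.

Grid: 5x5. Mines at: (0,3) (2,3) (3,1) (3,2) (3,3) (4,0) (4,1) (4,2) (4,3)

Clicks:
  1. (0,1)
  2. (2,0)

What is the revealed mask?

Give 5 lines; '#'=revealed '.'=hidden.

Click 1 (0,1) count=0: revealed 9 new [(0,0) (0,1) (0,2) (1,0) (1,1) (1,2) (2,0) (2,1) (2,2)] -> total=9
Click 2 (2,0) count=1: revealed 0 new [(none)] -> total=9

Answer: ###..
###..
###..
.....
.....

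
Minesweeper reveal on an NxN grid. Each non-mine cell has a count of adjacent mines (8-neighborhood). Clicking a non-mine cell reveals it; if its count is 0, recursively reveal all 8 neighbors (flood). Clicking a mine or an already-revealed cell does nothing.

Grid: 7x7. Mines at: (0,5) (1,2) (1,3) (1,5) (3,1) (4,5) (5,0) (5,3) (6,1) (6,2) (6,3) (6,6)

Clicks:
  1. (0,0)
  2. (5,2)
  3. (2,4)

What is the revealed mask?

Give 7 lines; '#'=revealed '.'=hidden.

Click 1 (0,0) count=0: revealed 6 new [(0,0) (0,1) (1,0) (1,1) (2,0) (2,1)] -> total=6
Click 2 (5,2) count=4: revealed 1 new [(5,2)] -> total=7
Click 3 (2,4) count=2: revealed 1 new [(2,4)] -> total=8

Answer: ##.....
##.....
##..#..
.......
.......
..#....
.......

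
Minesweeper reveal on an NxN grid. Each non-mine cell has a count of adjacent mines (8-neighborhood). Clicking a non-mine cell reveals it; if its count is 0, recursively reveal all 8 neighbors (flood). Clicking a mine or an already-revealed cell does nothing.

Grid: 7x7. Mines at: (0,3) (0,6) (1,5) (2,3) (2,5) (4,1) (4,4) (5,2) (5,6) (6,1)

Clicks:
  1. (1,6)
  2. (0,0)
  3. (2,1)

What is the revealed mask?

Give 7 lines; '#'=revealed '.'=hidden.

Click 1 (1,6) count=3: revealed 1 new [(1,6)] -> total=1
Click 2 (0,0) count=0: revealed 12 new [(0,0) (0,1) (0,2) (1,0) (1,1) (1,2) (2,0) (2,1) (2,2) (3,0) (3,1) (3,2)] -> total=13
Click 3 (2,1) count=0: revealed 0 new [(none)] -> total=13

Answer: ###....
###...#
###....
###....
.......
.......
.......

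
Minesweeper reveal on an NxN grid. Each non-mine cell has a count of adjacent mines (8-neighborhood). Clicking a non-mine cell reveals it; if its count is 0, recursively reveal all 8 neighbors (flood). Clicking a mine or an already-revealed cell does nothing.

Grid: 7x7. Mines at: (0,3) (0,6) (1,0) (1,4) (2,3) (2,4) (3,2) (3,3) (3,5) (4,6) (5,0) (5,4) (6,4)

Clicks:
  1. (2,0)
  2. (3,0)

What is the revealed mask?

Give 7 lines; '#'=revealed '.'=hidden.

Answer: .......
.......
##.....
##.....
##.....
.......
.......

Derivation:
Click 1 (2,0) count=1: revealed 1 new [(2,0)] -> total=1
Click 2 (3,0) count=0: revealed 5 new [(2,1) (3,0) (3,1) (4,0) (4,1)] -> total=6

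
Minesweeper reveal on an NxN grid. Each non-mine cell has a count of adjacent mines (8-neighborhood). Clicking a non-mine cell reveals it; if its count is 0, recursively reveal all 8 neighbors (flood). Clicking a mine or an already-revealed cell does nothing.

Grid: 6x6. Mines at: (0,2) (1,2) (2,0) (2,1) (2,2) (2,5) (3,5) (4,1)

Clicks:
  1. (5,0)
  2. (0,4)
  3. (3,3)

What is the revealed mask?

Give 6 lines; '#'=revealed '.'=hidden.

Answer: ...###
...###
......
...#..
......
#.....

Derivation:
Click 1 (5,0) count=1: revealed 1 new [(5,0)] -> total=1
Click 2 (0,4) count=0: revealed 6 new [(0,3) (0,4) (0,5) (1,3) (1,4) (1,5)] -> total=7
Click 3 (3,3) count=1: revealed 1 new [(3,3)] -> total=8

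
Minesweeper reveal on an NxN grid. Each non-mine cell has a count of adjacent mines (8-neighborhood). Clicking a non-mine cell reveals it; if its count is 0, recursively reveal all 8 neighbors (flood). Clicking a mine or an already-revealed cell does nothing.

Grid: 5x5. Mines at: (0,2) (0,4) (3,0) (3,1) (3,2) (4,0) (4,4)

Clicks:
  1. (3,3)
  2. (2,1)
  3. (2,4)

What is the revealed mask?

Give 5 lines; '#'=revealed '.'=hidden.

Answer: .....
...##
.#.##
...##
.....

Derivation:
Click 1 (3,3) count=2: revealed 1 new [(3,3)] -> total=1
Click 2 (2,1) count=3: revealed 1 new [(2,1)] -> total=2
Click 3 (2,4) count=0: revealed 5 new [(1,3) (1,4) (2,3) (2,4) (3,4)] -> total=7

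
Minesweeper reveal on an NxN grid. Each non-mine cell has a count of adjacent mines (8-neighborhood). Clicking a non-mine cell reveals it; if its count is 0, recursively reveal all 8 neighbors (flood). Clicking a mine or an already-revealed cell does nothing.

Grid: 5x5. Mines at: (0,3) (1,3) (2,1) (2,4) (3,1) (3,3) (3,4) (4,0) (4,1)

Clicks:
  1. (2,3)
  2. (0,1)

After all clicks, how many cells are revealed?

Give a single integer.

Click 1 (2,3) count=4: revealed 1 new [(2,3)] -> total=1
Click 2 (0,1) count=0: revealed 6 new [(0,0) (0,1) (0,2) (1,0) (1,1) (1,2)] -> total=7

Answer: 7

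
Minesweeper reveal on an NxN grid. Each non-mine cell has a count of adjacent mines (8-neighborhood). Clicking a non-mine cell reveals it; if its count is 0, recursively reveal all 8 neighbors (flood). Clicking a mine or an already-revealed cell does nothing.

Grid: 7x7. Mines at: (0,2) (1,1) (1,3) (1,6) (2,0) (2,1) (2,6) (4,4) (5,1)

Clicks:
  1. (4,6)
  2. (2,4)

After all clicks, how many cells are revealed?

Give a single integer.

Answer: 15

Derivation:
Click 1 (4,6) count=0: revealed 14 new [(3,5) (3,6) (4,5) (4,6) (5,2) (5,3) (5,4) (5,5) (5,6) (6,2) (6,3) (6,4) (6,5) (6,6)] -> total=14
Click 2 (2,4) count=1: revealed 1 new [(2,4)] -> total=15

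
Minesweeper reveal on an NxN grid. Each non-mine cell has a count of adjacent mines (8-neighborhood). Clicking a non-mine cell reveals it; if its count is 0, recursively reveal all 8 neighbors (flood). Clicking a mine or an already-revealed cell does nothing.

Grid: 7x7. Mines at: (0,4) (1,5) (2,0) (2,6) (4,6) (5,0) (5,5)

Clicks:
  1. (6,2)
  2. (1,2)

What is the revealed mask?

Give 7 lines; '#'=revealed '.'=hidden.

Answer: ####...
#####..
.#####.
.#####.
.#####.
.####..
.####..

Derivation:
Click 1 (6,2) count=0: revealed 32 new [(0,0) (0,1) (0,2) (0,3) (1,0) (1,1) (1,2) (1,3) (1,4) (2,1) (2,2) (2,3) (2,4) (2,5) (3,1) (3,2) (3,3) (3,4) (3,5) (4,1) (4,2) (4,3) (4,4) (4,5) (5,1) (5,2) (5,3) (5,4) (6,1) (6,2) (6,3) (6,4)] -> total=32
Click 2 (1,2) count=0: revealed 0 new [(none)] -> total=32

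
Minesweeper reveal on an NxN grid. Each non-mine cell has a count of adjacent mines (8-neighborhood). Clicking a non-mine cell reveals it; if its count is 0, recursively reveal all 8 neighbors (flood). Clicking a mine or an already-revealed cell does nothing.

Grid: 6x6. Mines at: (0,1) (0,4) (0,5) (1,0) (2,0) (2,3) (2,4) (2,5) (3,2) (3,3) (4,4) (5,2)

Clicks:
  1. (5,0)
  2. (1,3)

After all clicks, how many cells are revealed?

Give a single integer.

Answer: 7

Derivation:
Click 1 (5,0) count=0: revealed 6 new [(3,0) (3,1) (4,0) (4,1) (5,0) (5,1)] -> total=6
Click 2 (1,3) count=3: revealed 1 new [(1,3)] -> total=7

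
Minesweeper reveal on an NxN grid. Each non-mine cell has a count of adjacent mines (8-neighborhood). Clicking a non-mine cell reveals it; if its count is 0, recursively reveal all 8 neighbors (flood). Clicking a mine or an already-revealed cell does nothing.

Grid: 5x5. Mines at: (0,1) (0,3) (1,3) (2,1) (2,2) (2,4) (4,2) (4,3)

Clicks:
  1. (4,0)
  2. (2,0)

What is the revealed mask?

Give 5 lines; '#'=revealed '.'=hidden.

Answer: .....
.....
#....
##...
##...

Derivation:
Click 1 (4,0) count=0: revealed 4 new [(3,0) (3,1) (4,0) (4,1)] -> total=4
Click 2 (2,0) count=1: revealed 1 new [(2,0)] -> total=5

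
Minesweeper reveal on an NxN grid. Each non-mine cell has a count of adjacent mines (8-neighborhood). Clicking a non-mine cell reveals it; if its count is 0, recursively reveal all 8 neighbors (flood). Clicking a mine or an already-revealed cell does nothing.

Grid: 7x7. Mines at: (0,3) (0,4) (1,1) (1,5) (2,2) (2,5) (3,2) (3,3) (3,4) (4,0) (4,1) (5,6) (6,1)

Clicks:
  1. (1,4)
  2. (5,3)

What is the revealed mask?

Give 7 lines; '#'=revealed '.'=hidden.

Click 1 (1,4) count=4: revealed 1 new [(1,4)] -> total=1
Click 2 (5,3) count=0: revealed 12 new [(4,2) (4,3) (4,4) (4,5) (5,2) (5,3) (5,4) (5,5) (6,2) (6,3) (6,4) (6,5)] -> total=13

Answer: .......
....#..
.......
.......
..####.
..####.
..####.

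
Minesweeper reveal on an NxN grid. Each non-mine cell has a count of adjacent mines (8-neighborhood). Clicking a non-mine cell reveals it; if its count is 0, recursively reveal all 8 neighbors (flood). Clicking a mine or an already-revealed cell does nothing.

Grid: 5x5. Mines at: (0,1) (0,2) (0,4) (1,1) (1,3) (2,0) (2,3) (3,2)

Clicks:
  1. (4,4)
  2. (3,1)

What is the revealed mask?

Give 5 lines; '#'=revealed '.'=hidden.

Answer: .....
.....
.....
.#.##
...##

Derivation:
Click 1 (4,4) count=0: revealed 4 new [(3,3) (3,4) (4,3) (4,4)] -> total=4
Click 2 (3,1) count=2: revealed 1 new [(3,1)] -> total=5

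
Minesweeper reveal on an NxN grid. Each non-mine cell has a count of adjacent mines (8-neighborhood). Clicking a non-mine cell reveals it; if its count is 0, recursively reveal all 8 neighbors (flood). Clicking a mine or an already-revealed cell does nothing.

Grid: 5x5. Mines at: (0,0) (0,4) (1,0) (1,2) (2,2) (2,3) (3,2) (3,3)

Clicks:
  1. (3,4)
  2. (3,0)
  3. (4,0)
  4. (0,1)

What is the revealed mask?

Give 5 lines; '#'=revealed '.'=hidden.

Answer: .#...
.....
##...
##..#
##...

Derivation:
Click 1 (3,4) count=2: revealed 1 new [(3,4)] -> total=1
Click 2 (3,0) count=0: revealed 6 new [(2,0) (2,1) (3,0) (3,1) (4,0) (4,1)] -> total=7
Click 3 (4,0) count=0: revealed 0 new [(none)] -> total=7
Click 4 (0,1) count=3: revealed 1 new [(0,1)] -> total=8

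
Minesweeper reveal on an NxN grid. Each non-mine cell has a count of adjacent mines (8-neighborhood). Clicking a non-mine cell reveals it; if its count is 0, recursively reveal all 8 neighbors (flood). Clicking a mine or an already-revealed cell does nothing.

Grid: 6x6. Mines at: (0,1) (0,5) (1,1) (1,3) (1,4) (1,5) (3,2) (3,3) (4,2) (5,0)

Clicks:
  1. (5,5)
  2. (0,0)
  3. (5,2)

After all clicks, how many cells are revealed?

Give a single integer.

Answer: 12

Derivation:
Click 1 (5,5) count=0: revealed 10 new [(2,4) (2,5) (3,4) (3,5) (4,3) (4,4) (4,5) (5,3) (5,4) (5,5)] -> total=10
Click 2 (0,0) count=2: revealed 1 new [(0,0)] -> total=11
Click 3 (5,2) count=1: revealed 1 new [(5,2)] -> total=12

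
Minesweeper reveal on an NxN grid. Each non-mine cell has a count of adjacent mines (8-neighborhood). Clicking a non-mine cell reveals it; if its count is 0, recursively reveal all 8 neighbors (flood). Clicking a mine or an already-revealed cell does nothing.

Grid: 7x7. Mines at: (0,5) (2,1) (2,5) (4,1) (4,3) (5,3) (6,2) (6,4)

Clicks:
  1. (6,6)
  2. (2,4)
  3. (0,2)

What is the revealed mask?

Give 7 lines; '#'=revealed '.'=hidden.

Click 1 (6,6) count=0: revealed 11 new [(3,4) (3,5) (3,6) (4,4) (4,5) (4,6) (5,4) (5,5) (5,6) (6,5) (6,6)] -> total=11
Click 2 (2,4) count=1: revealed 1 new [(2,4)] -> total=12
Click 3 (0,2) count=0: revealed 14 new [(0,0) (0,1) (0,2) (0,3) (0,4) (1,0) (1,1) (1,2) (1,3) (1,4) (2,2) (2,3) (3,2) (3,3)] -> total=26

Answer: #####..
#####..
..###..
..#####
....###
....###
.....##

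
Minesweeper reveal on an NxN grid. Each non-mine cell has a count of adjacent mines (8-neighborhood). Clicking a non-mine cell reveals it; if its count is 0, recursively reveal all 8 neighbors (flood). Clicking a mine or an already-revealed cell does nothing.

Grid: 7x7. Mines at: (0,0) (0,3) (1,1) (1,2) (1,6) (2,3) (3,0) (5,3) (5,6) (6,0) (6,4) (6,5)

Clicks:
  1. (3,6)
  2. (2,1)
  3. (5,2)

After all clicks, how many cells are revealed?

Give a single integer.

Click 1 (3,6) count=0: revealed 9 new [(2,4) (2,5) (2,6) (3,4) (3,5) (3,6) (4,4) (4,5) (4,6)] -> total=9
Click 2 (2,1) count=3: revealed 1 new [(2,1)] -> total=10
Click 3 (5,2) count=1: revealed 1 new [(5,2)] -> total=11

Answer: 11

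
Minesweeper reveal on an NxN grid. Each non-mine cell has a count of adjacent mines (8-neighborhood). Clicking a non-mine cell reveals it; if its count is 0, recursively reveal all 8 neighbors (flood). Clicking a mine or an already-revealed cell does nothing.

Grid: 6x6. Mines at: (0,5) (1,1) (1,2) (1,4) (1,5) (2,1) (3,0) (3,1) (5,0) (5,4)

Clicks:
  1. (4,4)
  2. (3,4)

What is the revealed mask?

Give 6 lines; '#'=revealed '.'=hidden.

Answer: ......
......
..####
..####
..####
......

Derivation:
Click 1 (4,4) count=1: revealed 1 new [(4,4)] -> total=1
Click 2 (3,4) count=0: revealed 11 new [(2,2) (2,3) (2,4) (2,5) (3,2) (3,3) (3,4) (3,5) (4,2) (4,3) (4,5)] -> total=12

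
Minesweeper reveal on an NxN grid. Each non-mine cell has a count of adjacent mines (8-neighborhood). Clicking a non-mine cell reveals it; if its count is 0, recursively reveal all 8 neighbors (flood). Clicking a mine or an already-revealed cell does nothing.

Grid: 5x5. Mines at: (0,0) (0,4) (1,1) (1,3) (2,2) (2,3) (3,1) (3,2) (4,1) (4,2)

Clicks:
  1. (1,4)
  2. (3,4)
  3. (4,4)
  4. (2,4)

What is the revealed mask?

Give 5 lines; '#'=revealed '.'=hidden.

Answer: .....
....#
....#
...##
...##

Derivation:
Click 1 (1,4) count=3: revealed 1 new [(1,4)] -> total=1
Click 2 (3,4) count=1: revealed 1 new [(3,4)] -> total=2
Click 3 (4,4) count=0: revealed 3 new [(3,3) (4,3) (4,4)] -> total=5
Click 4 (2,4) count=2: revealed 1 new [(2,4)] -> total=6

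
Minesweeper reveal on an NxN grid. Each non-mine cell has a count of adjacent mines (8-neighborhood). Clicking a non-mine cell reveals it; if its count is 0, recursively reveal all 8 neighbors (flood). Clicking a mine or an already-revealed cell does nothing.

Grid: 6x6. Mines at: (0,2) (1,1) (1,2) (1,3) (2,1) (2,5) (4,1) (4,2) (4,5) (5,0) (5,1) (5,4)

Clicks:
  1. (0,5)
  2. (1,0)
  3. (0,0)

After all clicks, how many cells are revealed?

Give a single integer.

Click 1 (0,5) count=0: revealed 4 new [(0,4) (0,5) (1,4) (1,5)] -> total=4
Click 2 (1,0) count=2: revealed 1 new [(1,0)] -> total=5
Click 3 (0,0) count=1: revealed 1 new [(0,0)] -> total=6

Answer: 6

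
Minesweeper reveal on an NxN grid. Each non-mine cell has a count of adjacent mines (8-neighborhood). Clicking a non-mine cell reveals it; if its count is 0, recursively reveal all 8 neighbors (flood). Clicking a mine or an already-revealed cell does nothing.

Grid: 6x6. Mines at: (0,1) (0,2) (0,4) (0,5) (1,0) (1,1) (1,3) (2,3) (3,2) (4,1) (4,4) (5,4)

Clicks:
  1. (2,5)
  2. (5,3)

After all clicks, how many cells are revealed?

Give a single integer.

Click 1 (2,5) count=0: revealed 6 new [(1,4) (1,5) (2,4) (2,5) (3,4) (3,5)] -> total=6
Click 2 (5,3) count=2: revealed 1 new [(5,3)] -> total=7

Answer: 7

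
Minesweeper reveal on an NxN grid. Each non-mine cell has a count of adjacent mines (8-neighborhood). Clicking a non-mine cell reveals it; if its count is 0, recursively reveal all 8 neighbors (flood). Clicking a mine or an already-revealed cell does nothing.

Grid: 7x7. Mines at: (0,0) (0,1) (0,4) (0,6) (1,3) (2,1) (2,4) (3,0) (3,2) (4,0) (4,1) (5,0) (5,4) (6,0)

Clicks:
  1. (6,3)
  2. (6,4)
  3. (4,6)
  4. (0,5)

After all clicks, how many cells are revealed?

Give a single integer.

Answer: 15

Derivation:
Click 1 (6,3) count=1: revealed 1 new [(6,3)] -> total=1
Click 2 (6,4) count=1: revealed 1 new [(6,4)] -> total=2
Click 3 (4,6) count=0: revealed 12 new [(1,5) (1,6) (2,5) (2,6) (3,5) (3,6) (4,5) (4,6) (5,5) (5,6) (6,5) (6,6)] -> total=14
Click 4 (0,5) count=2: revealed 1 new [(0,5)] -> total=15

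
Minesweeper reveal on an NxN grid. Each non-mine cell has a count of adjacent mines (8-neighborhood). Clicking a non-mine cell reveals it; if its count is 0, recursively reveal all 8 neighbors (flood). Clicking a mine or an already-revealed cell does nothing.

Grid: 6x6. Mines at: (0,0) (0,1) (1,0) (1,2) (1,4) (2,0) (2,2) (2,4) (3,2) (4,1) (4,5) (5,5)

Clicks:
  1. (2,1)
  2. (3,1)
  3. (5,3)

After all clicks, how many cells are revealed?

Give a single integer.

Answer: 8

Derivation:
Click 1 (2,1) count=5: revealed 1 new [(2,1)] -> total=1
Click 2 (3,1) count=4: revealed 1 new [(3,1)] -> total=2
Click 3 (5,3) count=0: revealed 6 new [(4,2) (4,3) (4,4) (5,2) (5,3) (5,4)] -> total=8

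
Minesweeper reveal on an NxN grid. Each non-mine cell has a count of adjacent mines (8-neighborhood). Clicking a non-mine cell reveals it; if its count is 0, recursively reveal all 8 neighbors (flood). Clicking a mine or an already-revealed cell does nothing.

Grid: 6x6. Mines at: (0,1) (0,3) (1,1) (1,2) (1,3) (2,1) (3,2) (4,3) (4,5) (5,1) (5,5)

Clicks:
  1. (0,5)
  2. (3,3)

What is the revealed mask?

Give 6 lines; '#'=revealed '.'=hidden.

Answer: ....##
....##
....##
...###
......
......

Derivation:
Click 1 (0,5) count=0: revealed 8 new [(0,4) (0,5) (1,4) (1,5) (2,4) (2,5) (3,4) (3,5)] -> total=8
Click 2 (3,3) count=2: revealed 1 new [(3,3)] -> total=9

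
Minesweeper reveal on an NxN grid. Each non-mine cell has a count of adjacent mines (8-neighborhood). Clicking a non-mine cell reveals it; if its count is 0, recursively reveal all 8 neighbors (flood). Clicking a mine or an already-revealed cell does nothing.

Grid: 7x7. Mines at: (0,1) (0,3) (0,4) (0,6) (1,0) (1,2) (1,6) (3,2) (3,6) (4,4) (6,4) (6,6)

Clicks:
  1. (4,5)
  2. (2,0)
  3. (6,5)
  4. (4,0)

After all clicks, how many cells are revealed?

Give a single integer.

Answer: 18

Derivation:
Click 1 (4,5) count=2: revealed 1 new [(4,5)] -> total=1
Click 2 (2,0) count=1: revealed 1 new [(2,0)] -> total=2
Click 3 (6,5) count=2: revealed 1 new [(6,5)] -> total=3
Click 4 (4,0) count=0: revealed 15 new [(2,1) (3,0) (3,1) (4,0) (4,1) (4,2) (4,3) (5,0) (5,1) (5,2) (5,3) (6,0) (6,1) (6,2) (6,3)] -> total=18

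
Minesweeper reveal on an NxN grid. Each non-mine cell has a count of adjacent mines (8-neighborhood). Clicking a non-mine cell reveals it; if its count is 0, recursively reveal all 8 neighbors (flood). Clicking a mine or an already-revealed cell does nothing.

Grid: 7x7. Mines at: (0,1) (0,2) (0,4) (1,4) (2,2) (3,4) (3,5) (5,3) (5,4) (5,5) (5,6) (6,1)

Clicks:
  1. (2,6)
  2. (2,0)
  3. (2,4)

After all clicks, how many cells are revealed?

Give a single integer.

Click 1 (2,6) count=1: revealed 1 new [(2,6)] -> total=1
Click 2 (2,0) count=0: revealed 13 new [(1,0) (1,1) (2,0) (2,1) (3,0) (3,1) (3,2) (4,0) (4,1) (4,2) (5,0) (5,1) (5,2)] -> total=14
Click 3 (2,4) count=3: revealed 1 new [(2,4)] -> total=15

Answer: 15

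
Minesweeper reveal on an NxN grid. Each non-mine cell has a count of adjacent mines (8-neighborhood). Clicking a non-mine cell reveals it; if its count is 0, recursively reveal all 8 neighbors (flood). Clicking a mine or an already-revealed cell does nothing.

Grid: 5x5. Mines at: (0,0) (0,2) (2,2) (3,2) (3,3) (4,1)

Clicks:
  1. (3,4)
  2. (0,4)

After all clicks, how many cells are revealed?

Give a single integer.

Click 1 (3,4) count=1: revealed 1 new [(3,4)] -> total=1
Click 2 (0,4) count=0: revealed 6 new [(0,3) (0,4) (1,3) (1,4) (2,3) (2,4)] -> total=7

Answer: 7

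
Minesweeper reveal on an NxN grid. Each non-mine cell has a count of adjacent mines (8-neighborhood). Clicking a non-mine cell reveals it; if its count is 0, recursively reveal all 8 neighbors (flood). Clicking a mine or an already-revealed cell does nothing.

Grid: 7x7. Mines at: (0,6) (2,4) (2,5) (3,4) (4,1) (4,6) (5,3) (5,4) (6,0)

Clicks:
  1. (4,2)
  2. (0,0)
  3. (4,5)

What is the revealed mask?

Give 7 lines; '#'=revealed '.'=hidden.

Answer: ######.
######.
####...
####...
..#..#.
.......
.......

Derivation:
Click 1 (4,2) count=2: revealed 1 new [(4,2)] -> total=1
Click 2 (0,0) count=0: revealed 20 new [(0,0) (0,1) (0,2) (0,3) (0,4) (0,5) (1,0) (1,1) (1,2) (1,3) (1,4) (1,5) (2,0) (2,1) (2,2) (2,3) (3,0) (3,1) (3,2) (3,3)] -> total=21
Click 3 (4,5) count=3: revealed 1 new [(4,5)] -> total=22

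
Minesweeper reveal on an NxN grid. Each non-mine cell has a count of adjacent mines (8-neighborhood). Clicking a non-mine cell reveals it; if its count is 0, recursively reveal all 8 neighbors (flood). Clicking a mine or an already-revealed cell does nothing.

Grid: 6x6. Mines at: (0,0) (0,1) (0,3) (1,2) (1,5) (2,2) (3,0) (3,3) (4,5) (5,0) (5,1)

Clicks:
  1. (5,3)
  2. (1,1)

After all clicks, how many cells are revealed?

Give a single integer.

Answer: 7

Derivation:
Click 1 (5,3) count=0: revealed 6 new [(4,2) (4,3) (4,4) (5,2) (5,3) (5,4)] -> total=6
Click 2 (1,1) count=4: revealed 1 new [(1,1)] -> total=7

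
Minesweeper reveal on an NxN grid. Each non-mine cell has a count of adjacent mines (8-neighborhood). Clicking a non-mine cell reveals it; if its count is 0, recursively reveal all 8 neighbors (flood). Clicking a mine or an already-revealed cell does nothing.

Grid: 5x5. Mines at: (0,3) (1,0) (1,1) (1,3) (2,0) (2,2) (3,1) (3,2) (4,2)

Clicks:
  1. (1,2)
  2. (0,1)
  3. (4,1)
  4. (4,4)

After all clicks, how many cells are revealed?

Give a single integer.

Answer: 9

Derivation:
Click 1 (1,2) count=4: revealed 1 new [(1,2)] -> total=1
Click 2 (0,1) count=2: revealed 1 new [(0,1)] -> total=2
Click 3 (4,1) count=3: revealed 1 new [(4,1)] -> total=3
Click 4 (4,4) count=0: revealed 6 new [(2,3) (2,4) (3,3) (3,4) (4,3) (4,4)] -> total=9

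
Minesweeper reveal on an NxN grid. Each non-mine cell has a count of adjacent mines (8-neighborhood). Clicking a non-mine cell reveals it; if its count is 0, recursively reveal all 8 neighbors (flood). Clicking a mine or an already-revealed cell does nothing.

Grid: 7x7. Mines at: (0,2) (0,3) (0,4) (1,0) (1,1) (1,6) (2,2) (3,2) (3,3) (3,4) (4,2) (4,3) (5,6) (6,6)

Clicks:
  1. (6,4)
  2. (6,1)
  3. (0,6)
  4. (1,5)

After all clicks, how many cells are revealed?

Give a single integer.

Click 1 (6,4) count=0: revealed 18 new [(2,0) (2,1) (3,0) (3,1) (4,0) (4,1) (5,0) (5,1) (5,2) (5,3) (5,4) (5,5) (6,0) (6,1) (6,2) (6,3) (6,4) (6,5)] -> total=18
Click 2 (6,1) count=0: revealed 0 new [(none)] -> total=18
Click 3 (0,6) count=1: revealed 1 new [(0,6)] -> total=19
Click 4 (1,5) count=2: revealed 1 new [(1,5)] -> total=20

Answer: 20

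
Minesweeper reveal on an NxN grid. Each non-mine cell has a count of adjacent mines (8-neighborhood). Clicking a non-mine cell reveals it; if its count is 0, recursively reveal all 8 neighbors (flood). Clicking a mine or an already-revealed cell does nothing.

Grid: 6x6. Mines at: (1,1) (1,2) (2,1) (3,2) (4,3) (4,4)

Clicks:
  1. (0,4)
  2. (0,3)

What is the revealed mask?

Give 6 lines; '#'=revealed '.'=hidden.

Click 1 (0,4) count=0: revealed 12 new [(0,3) (0,4) (0,5) (1,3) (1,4) (1,5) (2,3) (2,4) (2,5) (3,3) (3,4) (3,5)] -> total=12
Click 2 (0,3) count=1: revealed 0 new [(none)] -> total=12

Answer: ...###
...###
...###
...###
......
......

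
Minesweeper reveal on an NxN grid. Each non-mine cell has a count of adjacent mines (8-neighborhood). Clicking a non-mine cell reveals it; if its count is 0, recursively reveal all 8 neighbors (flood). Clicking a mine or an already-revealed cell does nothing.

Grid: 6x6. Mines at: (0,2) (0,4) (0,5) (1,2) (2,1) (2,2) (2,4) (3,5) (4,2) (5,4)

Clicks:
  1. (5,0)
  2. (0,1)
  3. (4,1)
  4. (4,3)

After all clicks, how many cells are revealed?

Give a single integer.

Click 1 (5,0) count=0: revealed 6 new [(3,0) (3,1) (4,0) (4,1) (5,0) (5,1)] -> total=6
Click 2 (0,1) count=2: revealed 1 new [(0,1)] -> total=7
Click 3 (4,1) count=1: revealed 0 new [(none)] -> total=7
Click 4 (4,3) count=2: revealed 1 new [(4,3)] -> total=8

Answer: 8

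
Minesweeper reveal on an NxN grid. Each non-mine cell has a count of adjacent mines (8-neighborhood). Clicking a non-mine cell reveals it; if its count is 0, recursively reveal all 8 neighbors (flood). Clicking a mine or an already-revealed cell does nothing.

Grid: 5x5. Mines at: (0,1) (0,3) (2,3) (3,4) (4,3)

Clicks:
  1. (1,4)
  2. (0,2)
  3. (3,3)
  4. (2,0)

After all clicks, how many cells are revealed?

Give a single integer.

Click 1 (1,4) count=2: revealed 1 new [(1,4)] -> total=1
Click 2 (0,2) count=2: revealed 1 new [(0,2)] -> total=2
Click 3 (3,3) count=3: revealed 1 new [(3,3)] -> total=3
Click 4 (2,0) count=0: revealed 12 new [(1,0) (1,1) (1,2) (2,0) (2,1) (2,2) (3,0) (3,1) (3,2) (4,0) (4,1) (4,2)] -> total=15

Answer: 15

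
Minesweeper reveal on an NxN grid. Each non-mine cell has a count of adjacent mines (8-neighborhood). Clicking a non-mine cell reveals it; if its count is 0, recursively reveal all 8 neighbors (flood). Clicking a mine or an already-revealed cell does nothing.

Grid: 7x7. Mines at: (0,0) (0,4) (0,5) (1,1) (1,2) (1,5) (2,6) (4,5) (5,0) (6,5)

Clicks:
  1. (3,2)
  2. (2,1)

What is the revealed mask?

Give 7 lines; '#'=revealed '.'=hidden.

Answer: .......
.......
#####..
#####..
#####..
.####..
.####..

Derivation:
Click 1 (3,2) count=0: revealed 23 new [(2,0) (2,1) (2,2) (2,3) (2,4) (3,0) (3,1) (3,2) (3,3) (3,4) (4,0) (4,1) (4,2) (4,3) (4,4) (5,1) (5,2) (5,3) (5,4) (6,1) (6,2) (6,3) (6,4)] -> total=23
Click 2 (2,1) count=2: revealed 0 new [(none)] -> total=23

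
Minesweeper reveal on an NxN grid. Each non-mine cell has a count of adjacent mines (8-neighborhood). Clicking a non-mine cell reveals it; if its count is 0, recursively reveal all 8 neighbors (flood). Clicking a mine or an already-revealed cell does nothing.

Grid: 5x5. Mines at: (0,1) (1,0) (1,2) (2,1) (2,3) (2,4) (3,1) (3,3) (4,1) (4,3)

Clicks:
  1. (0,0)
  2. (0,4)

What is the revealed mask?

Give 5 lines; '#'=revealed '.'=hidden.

Click 1 (0,0) count=2: revealed 1 new [(0,0)] -> total=1
Click 2 (0,4) count=0: revealed 4 new [(0,3) (0,4) (1,3) (1,4)] -> total=5

Answer: #..##
...##
.....
.....
.....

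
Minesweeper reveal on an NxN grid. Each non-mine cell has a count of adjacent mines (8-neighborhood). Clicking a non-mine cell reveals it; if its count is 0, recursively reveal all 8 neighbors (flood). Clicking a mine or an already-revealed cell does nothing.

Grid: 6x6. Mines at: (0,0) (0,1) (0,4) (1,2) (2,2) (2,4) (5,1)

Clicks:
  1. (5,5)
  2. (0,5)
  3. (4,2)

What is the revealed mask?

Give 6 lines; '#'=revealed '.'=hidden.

Answer: .....#
......
......
..####
..####
..####

Derivation:
Click 1 (5,5) count=0: revealed 12 new [(3,2) (3,3) (3,4) (3,5) (4,2) (4,3) (4,4) (4,5) (5,2) (5,3) (5,4) (5,5)] -> total=12
Click 2 (0,5) count=1: revealed 1 new [(0,5)] -> total=13
Click 3 (4,2) count=1: revealed 0 new [(none)] -> total=13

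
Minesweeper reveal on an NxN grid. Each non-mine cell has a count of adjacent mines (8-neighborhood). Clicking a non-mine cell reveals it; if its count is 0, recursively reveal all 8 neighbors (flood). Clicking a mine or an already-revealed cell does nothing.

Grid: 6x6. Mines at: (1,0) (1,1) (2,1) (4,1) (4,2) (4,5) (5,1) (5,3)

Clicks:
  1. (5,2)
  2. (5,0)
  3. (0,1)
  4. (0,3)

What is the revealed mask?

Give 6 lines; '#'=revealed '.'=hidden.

Click 1 (5,2) count=4: revealed 1 new [(5,2)] -> total=1
Click 2 (5,0) count=2: revealed 1 new [(5,0)] -> total=2
Click 3 (0,1) count=2: revealed 1 new [(0,1)] -> total=3
Click 4 (0,3) count=0: revealed 16 new [(0,2) (0,3) (0,4) (0,5) (1,2) (1,3) (1,4) (1,5) (2,2) (2,3) (2,4) (2,5) (3,2) (3,3) (3,4) (3,5)] -> total=19

Answer: .#####
..####
..####
..####
......
#.#...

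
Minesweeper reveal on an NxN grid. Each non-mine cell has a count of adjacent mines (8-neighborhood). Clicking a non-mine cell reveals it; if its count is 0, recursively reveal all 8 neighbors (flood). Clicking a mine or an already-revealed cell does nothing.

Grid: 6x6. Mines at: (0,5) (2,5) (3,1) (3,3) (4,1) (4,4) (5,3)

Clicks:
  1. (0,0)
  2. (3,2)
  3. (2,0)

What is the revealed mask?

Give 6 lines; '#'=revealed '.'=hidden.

Answer: #####.
#####.
#####.
..#...
......
......

Derivation:
Click 1 (0,0) count=0: revealed 15 new [(0,0) (0,1) (0,2) (0,3) (0,4) (1,0) (1,1) (1,2) (1,3) (1,4) (2,0) (2,1) (2,2) (2,3) (2,4)] -> total=15
Click 2 (3,2) count=3: revealed 1 new [(3,2)] -> total=16
Click 3 (2,0) count=1: revealed 0 new [(none)] -> total=16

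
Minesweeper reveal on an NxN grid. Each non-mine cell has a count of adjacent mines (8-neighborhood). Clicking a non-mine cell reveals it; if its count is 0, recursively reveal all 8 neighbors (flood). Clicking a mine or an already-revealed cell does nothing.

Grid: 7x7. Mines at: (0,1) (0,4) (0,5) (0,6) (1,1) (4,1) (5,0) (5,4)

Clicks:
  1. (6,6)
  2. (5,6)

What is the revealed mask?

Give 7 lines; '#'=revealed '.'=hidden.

Click 1 (6,6) count=0: revealed 24 new [(1,2) (1,3) (1,4) (1,5) (1,6) (2,2) (2,3) (2,4) (2,5) (2,6) (3,2) (3,3) (3,4) (3,5) (3,6) (4,2) (4,3) (4,4) (4,5) (4,6) (5,5) (5,6) (6,5) (6,6)] -> total=24
Click 2 (5,6) count=0: revealed 0 new [(none)] -> total=24

Answer: .......
..#####
..#####
..#####
..#####
.....##
.....##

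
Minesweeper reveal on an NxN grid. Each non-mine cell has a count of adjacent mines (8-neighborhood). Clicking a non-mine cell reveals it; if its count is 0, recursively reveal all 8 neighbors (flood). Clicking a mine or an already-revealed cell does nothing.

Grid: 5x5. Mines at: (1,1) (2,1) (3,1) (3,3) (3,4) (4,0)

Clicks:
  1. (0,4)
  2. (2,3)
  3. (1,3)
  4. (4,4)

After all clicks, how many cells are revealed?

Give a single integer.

Click 1 (0,4) count=0: revealed 9 new [(0,2) (0,3) (0,4) (1,2) (1,3) (1,4) (2,2) (2,3) (2,4)] -> total=9
Click 2 (2,3) count=2: revealed 0 new [(none)] -> total=9
Click 3 (1,3) count=0: revealed 0 new [(none)] -> total=9
Click 4 (4,4) count=2: revealed 1 new [(4,4)] -> total=10

Answer: 10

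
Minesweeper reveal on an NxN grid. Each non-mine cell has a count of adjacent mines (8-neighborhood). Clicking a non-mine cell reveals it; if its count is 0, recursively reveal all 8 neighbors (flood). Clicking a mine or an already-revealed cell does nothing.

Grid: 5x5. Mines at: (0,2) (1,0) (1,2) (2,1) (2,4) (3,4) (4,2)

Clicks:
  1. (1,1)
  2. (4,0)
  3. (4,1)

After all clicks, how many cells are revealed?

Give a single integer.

Click 1 (1,1) count=4: revealed 1 new [(1,1)] -> total=1
Click 2 (4,0) count=0: revealed 4 new [(3,0) (3,1) (4,0) (4,1)] -> total=5
Click 3 (4,1) count=1: revealed 0 new [(none)] -> total=5

Answer: 5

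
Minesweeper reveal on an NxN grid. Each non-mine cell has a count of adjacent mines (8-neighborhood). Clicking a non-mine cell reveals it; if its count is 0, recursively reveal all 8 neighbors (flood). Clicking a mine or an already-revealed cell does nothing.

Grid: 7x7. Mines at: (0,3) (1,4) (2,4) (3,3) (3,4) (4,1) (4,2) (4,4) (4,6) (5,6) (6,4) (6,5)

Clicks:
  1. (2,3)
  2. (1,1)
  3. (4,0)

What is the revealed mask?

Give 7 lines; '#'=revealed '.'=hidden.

Click 1 (2,3) count=4: revealed 1 new [(2,3)] -> total=1
Click 2 (1,1) count=0: revealed 12 new [(0,0) (0,1) (0,2) (1,0) (1,1) (1,2) (2,0) (2,1) (2,2) (3,0) (3,1) (3,2)] -> total=13
Click 3 (4,0) count=1: revealed 1 new [(4,0)] -> total=14

Answer: ###....
###....
####...
###....
#......
.......
.......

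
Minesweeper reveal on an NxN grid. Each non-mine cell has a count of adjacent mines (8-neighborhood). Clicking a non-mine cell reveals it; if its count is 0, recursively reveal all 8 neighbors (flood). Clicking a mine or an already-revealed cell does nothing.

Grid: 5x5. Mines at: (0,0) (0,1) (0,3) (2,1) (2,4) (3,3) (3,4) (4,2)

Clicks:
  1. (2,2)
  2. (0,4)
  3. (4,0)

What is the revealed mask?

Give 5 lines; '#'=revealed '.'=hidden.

Click 1 (2,2) count=2: revealed 1 new [(2,2)] -> total=1
Click 2 (0,4) count=1: revealed 1 new [(0,4)] -> total=2
Click 3 (4,0) count=0: revealed 4 new [(3,0) (3,1) (4,0) (4,1)] -> total=6

Answer: ....#
.....
..#..
##...
##...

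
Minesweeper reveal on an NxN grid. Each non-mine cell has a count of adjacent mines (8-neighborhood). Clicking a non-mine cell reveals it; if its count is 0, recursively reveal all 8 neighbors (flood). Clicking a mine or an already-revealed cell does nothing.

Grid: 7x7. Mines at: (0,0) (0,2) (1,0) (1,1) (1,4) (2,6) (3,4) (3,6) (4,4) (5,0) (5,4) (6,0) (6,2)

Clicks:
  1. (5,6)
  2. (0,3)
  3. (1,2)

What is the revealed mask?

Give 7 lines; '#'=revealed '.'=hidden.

Answer: ...#...
..#....
.......
.......
.....##
.....##
.....##

Derivation:
Click 1 (5,6) count=0: revealed 6 new [(4,5) (4,6) (5,5) (5,6) (6,5) (6,6)] -> total=6
Click 2 (0,3) count=2: revealed 1 new [(0,3)] -> total=7
Click 3 (1,2) count=2: revealed 1 new [(1,2)] -> total=8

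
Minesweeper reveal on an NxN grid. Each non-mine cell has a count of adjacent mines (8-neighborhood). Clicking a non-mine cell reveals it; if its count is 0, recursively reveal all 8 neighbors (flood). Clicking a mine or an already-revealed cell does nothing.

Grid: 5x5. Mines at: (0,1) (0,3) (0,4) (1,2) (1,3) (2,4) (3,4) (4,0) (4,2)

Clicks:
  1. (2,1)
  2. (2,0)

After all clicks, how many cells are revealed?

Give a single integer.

Answer: 6

Derivation:
Click 1 (2,1) count=1: revealed 1 new [(2,1)] -> total=1
Click 2 (2,0) count=0: revealed 5 new [(1,0) (1,1) (2,0) (3,0) (3,1)] -> total=6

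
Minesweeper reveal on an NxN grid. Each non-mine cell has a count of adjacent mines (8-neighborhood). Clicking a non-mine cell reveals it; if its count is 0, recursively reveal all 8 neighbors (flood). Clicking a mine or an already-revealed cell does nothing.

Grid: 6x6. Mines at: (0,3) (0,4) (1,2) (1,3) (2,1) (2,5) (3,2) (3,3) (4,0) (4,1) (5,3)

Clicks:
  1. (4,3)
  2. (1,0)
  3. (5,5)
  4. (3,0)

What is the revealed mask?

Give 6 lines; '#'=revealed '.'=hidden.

Click 1 (4,3) count=3: revealed 1 new [(4,3)] -> total=1
Click 2 (1,0) count=1: revealed 1 new [(1,0)] -> total=2
Click 3 (5,5) count=0: revealed 6 new [(3,4) (3,5) (4,4) (4,5) (5,4) (5,5)] -> total=8
Click 4 (3,0) count=3: revealed 1 new [(3,0)] -> total=9

Answer: ......
#.....
......
#...##
...###
....##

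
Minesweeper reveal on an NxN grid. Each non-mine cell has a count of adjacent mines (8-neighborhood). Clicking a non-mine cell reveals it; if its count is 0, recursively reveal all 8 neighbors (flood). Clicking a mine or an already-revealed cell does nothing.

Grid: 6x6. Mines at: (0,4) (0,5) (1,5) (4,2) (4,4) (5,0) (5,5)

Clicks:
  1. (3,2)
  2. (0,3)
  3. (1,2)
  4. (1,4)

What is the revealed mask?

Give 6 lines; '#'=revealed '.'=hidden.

Answer: ####..
#####.
#####.
#####.
##....
......

Derivation:
Click 1 (3,2) count=1: revealed 1 new [(3,2)] -> total=1
Click 2 (0,3) count=1: revealed 1 new [(0,3)] -> total=2
Click 3 (1,2) count=0: revealed 19 new [(0,0) (0,1) (0,2) (1,0) (1,1) (1,2) (1,3) (1,4) (2,0) (2,1) (2,2) (2,3) (2,4) (3,0) (3,1) (3,3) (3,4) (4,0) (4,1)] -> total=21
Click 4 (1,4) count=3: revealed 0 new [(none)] -> total=21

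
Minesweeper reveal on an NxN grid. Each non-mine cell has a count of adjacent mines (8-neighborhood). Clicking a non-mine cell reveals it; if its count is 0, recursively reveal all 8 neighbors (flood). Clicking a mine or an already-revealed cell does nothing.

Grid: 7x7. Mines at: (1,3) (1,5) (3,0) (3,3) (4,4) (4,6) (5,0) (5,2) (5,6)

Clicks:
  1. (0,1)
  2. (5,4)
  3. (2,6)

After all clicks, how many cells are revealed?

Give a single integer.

Click 1 (0,1) count=0: revealed 9 new [(0,0) (0,1) (0,2) (1,0) (1,1) (1,2) (2,0) (2,1) (2,2)] -> total=9
Click 2 (5,4) count=1: revealed 1 new [(5,4)] -> total=10
Click 3 (2,6) count=1: revealed 1 new [(2,6)] -> total=11

Answer: 11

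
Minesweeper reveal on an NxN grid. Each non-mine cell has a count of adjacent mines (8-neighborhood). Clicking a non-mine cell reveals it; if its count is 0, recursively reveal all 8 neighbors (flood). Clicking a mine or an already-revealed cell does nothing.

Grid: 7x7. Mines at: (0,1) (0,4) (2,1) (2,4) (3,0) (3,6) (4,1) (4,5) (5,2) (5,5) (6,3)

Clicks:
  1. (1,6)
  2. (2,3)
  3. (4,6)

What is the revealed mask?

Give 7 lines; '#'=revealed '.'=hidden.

Answer: .....##
.....##
...#.##
.......
......#
.......
.......

Derivation:
Click 1 (1,6) count=0: revealed 6 new [(0,5) (0,6) (1,5) (1,6) (2,5) (2,6)] -> total=6
Click 2 (2,3) count=1: revealed 1 new [(2,3)] -> total=7
Click 3 (4,6) count=3: revealed 1 new [(4,6)] -> total=8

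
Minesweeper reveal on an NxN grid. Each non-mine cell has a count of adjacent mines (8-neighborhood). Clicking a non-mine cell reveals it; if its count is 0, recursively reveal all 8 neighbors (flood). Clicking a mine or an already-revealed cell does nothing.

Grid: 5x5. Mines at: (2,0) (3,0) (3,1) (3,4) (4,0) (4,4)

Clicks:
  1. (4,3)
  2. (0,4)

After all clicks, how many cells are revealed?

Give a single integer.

Click 1 (4,3) count=2: revealed 1 new [(4,3)] -> total=1
Click 2 (0,4) count=0: revealed 14 new [(0,0) (0,1) (0,2) (0,3) (0,4) (1,0) (1,1) (1,2) (1,3) (1,4) (2,1) (2,2) (2,3) (2,4)] -> total=15

Answer: 15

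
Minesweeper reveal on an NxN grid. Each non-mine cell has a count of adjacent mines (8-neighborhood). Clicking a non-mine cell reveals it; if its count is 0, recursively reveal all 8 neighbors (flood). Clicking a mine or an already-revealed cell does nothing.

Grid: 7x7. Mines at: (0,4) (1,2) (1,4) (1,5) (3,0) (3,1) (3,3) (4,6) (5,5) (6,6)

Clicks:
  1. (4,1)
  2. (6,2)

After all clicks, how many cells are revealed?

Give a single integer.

Click 1 (4,1) count=2: revealed 1 new [(4,1)] -> total=1
Click 2 (6,2) count=0: revealed 14 new [(4,0) (4,2) (4,3) (4,4) (5,0) (5,1) (5,2) (5,3) (5,4) (6,0) (6,1) (6,2) (6,3) (6,4)] -> total=15

Answer: 15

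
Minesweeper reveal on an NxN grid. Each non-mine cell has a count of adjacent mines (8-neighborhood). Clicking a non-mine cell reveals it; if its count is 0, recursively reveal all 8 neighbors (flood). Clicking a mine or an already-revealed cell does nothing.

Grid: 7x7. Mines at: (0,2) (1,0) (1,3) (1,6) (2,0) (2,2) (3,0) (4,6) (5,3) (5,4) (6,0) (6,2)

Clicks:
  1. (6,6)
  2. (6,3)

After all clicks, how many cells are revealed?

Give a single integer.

Click 1 (6,6) count=0: revealed 4 new [(5,5) (5,6) (6,5) (6,6)] -> total=4
Click 2 (6,3) count=3: revealed 1 new [(6,3)] -> total=5

Answer: 5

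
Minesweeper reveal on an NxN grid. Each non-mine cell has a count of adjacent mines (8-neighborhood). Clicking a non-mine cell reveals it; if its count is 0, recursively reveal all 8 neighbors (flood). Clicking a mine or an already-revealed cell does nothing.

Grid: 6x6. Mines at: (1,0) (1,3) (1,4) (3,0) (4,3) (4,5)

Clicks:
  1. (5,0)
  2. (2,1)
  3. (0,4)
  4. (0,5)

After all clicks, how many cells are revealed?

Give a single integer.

Answer: 9

Derivation:
Click 1 (5,0) count=0: revealed 6 new [(4,0) (4,1) (4,2) (5,0) (5,1) (5,2)] -> total=6
Click 2 (2,1) count=2: revealed 1 new [(2,1)] -> total=7
Click 3 (0,4) count=2: revealed 1 new [(0,4)] -> total=8
Click 4 (0,5) count=1: revealed 1 new [(0,5)] -> total=9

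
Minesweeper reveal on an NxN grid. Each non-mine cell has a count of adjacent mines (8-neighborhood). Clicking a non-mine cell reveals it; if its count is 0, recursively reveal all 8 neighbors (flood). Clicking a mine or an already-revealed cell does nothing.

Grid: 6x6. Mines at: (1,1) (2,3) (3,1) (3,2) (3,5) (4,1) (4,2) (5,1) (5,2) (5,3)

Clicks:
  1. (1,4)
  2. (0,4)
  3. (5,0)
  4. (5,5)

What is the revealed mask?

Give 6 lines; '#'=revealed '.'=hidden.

Answer: ..####
..####
....##
......
....##
#...##

Derivation:
Click 1 (1,4) count=1: revealed 1 new [(1,4)] -> total=1
Click 2 (0,4) count=0: revealed 9 new [(0,2) (0,3) (0,4) (0,5) (1,2) (1,3) (1,5) (2,4) (2,5)] -> total=10
Click 3 (5,0) count=2: revealed 1 new [(5,0)] -> total=11
Click 4 (5,5) count=0: revealed 4 new [(4,4) (4,5) (5,4) (5,5)] -> total=15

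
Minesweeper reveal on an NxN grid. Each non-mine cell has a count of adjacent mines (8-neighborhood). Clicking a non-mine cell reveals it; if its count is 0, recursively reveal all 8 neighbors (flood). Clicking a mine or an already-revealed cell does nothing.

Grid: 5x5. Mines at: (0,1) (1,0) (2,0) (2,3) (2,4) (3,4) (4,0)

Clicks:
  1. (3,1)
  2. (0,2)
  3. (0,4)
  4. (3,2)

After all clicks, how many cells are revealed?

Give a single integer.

Answer: 8

Derivation:
Click 1 (3,1) count=2: revealed 1 new [(3,1)] -> total=1
Click 2 (0,2) count=1: revealed 1 new [(0,2)] -> total=2
Click 3 (0,4) count=0: revealed 5 new [(0,3) (0,4) (1,2) (1,3) (1,4)] -> total=7
Click 4 (3,2) count=1: revealed 1 new [(3,2)] -> total=8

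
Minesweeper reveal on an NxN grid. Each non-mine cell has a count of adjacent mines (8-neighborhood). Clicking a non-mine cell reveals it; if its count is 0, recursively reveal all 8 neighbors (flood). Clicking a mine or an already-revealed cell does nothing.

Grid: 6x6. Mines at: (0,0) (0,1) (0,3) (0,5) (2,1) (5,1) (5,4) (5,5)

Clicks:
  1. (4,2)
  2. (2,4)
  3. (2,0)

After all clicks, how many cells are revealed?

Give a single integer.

Answer: 17

Derivation:
Click 1 (4,2) count=1: revealed 1 new [(4,2)] -> total=1
Click 2 (2,4) count=0: revealed 15 new [(1,2) (1,3) (1,4) (1,5) (2,2) (2,3) (2,4) (2,5) (3,2) (3,3) (3,4) (3,5) (4,3) (4,4) (4,5)] -> total=16
Click 3 (2,0) count=1: revealed 1 new [(2,0)] -> total=17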